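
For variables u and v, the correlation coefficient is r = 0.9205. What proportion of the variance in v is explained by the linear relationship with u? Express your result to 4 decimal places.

r² = (0.9205)² = 0.8473

0.8473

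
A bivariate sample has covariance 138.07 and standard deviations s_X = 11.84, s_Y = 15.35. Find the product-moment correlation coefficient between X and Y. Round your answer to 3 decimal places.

r = Cov(X,Y) / (s_X · s_Y) = 138.07 / (11.84 × 15.35)
  = 138.07 / 181.7440 ≈ 0.760

0.760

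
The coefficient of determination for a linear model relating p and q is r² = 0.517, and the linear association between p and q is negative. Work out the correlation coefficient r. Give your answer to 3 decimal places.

-0.719

|r| = √0.517 = 0.719
The association is negative, so r = −0.719.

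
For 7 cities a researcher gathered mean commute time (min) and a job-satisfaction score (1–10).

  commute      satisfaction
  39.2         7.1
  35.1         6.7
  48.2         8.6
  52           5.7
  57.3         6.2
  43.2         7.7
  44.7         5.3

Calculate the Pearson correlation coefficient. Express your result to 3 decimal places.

-0.211

n = 7, Σx = 319.7, Σy = 47.3, Σx² = 14943.51, Σy² = 327.57, Σxy = 2149.22
nΣxy − ΣxΣy = 15044.54 − 15121.81 = -77.27
nΣx² − (Σx)² = 104604.57 − 102208.09 = 2396.48; nΣy² − (Σy)² = 2292.99 − 2237.29 = 55.7
r = -77.27 / √(2396.48 × 55.7) = -77.27 / 365.3545 ≈ -0.211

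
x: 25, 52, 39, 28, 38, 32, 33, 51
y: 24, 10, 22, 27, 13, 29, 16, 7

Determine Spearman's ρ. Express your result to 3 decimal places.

Rank x: 1, 8, 6, 2, 5, 3, 4, 7
Rank y: 6, 2, 5, 7, 3, 8, 4, 1
d = rank(x) − rank(y): -5, 6, 1, -5, 2, -5, 0, 6; Σd² = 152
ρ = 1 − 6Σd² / [n(n²−1)] = 1 − 6×152 / (8×63) = 1 − 912/504 ≈ -0.810

-0.810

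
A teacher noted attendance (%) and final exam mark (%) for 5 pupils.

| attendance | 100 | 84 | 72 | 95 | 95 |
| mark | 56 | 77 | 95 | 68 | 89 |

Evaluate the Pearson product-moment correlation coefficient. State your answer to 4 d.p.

-0.7327

n = 5, Σx = 446, Σy = 385, Σx² = 40290, Σy² = 30635, Σxy = 33823
nΣxy − ΣxΣy = 169115 − 171710 = -2595
nΣx² − (Σx)² = 201450 − 198916 = 2534; nΣy² − (Σy)² = 153175 − 148225 = 4950
r = -2595 / √(2534 × 4950) = -2595 / 3541.6522 ≈ -0.7327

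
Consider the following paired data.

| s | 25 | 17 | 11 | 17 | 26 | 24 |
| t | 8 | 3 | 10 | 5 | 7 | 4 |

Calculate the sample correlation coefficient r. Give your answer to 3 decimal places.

-0.204

n = 6, Σs = 120, Σt = 37, Σs² = 2576, Σt² = 263, Σst = 724
nΣst − ΣsΣt = 4344 − 4440 = -96
nΣs² − (Σs)² = 15456 − 14400 = 1056; nΣt² − (Σt)² = 1578 − 1369 = 209
r = -96 / √(1056 × 209) = -96 / 469.7914 ≈ -0.204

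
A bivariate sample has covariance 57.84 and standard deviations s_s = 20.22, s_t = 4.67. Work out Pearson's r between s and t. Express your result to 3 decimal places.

0.613

r = Cov(s,t) / (s_s · s_t) = 57.84 / (20.22 × 4.67)
  = 57.84 / 94.4274 ≈ 0.613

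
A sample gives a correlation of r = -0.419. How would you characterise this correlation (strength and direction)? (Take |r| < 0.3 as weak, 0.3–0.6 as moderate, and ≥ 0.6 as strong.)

moderate negative

r = -0.419 < 0 so the relationship is negative.
|r| = 0.419, which falls in the moderate range.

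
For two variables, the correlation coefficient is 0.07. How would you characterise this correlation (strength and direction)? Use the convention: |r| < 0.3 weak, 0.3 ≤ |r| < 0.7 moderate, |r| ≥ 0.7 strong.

weak positive

r = 0.07 > 0 so the relationship is positive.
|r| = 0.07, which falls in the weak range.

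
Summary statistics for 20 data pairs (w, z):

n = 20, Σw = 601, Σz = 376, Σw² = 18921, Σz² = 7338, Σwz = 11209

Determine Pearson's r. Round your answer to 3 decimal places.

-0.187

r = (nΣwz − ΣwΣz) / √[(nΣw² − (Σw)²)(nΣz² − (Σz)²)]
Numerator: 20×11209 − 601×376 = -1796
Denominator: √[(378420 − 361201)(146760 − 141376)] = √[17219 × 5384] = 9628.4524
r = -1796 / 9628.4524 ≈ -0.187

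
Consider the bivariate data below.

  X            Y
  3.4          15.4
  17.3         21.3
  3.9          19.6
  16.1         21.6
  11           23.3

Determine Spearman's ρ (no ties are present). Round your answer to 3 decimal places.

0.600

Rank X: 1, 5, 2, 4, 3
Rank Y: 1, 3, 2, 4, 5
d = rank(X) − rank(Y): 0, 2, 0, 0, -2; Σd² = 8
ρ = 1 − 6Σd² / [n(n²−1)] = 1 − 6×8 / (5×24) = 1 − 48/120 ≈ 0.600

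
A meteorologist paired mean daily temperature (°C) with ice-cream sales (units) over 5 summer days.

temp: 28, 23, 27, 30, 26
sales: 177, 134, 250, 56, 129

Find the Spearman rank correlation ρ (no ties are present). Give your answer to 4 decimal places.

Rank temp: 4, 1, 3, 5, 2
Rank sales: 4, 3, 5, 1, 2
d = rank(temp) − rank(sales): 0, -2, -2, 4, 0; Σd² = 24
ρ = 1 − 6Σd² / [n(n²−1)] = 1 − 6×24 / (5×24) = 1 − 144/120 ≈ -0.2000

-0.2000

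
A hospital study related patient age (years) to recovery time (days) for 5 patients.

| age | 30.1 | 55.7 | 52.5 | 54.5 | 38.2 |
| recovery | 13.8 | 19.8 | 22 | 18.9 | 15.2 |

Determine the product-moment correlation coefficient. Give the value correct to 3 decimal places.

0.907

n = 5, Σx = 231, Σy = 89.7, Σx² = 11194.24, Σy² = 1654.73, Σxy = 4283.93
nΣxy − ΣxΣy = 21419.65 − 20720.7 = 698.95
nΣx² − (Σx)² = 55971.2 − 53361 = 2610.2; nΣy² − (Σy)² = 8273.65 − 8046.09 = 227.56
r = 698.95 / √(2610.2 × 227.56) = 698.95 / 770.6991 ≈ 0.907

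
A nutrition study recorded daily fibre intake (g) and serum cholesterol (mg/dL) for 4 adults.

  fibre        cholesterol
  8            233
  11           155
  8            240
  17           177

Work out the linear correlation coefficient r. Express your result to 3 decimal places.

-0.671

n = 4, Σx = 44, Σy = 805, Σx² = 538, Σy² = 167243, Σxy = 8498
nΣxy − ΣxΣy = 33992 − 35420 = -1428
nΣx² − (Σx)² = 2152 − 1936 = 216; nΣy² − (Σy)² = 668972 − 648025 = 20947
r = -1428 / √(216 × 20947) = -1428 / 2127.0994 ≈ -0.671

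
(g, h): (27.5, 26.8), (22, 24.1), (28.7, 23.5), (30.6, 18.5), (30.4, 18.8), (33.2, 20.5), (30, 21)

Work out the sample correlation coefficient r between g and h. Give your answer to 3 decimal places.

n = 7, Σg = 202.4, Σh = 153.2, Σg² = 5926.7, Σh² = 3408.24, Σgh = 4389.87
nΣgh − ΣgΣh = 30729.09 − 31007.68 = -278.59
nΣg² − (Σg)² = 41486.9 − 40965.76 = 521.14; nΣh² − (Σh)² = 23857.68 − 23470.24 = 387.44
r = -278.59 / √(521.14 × 387.44) = -278.59 / 449.3445 ≈ -0.620

-0.620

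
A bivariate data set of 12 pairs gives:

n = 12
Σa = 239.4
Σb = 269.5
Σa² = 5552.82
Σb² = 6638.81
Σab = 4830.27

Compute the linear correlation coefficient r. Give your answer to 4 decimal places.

r = (nΣab − ΣaΣb) / √[(nΣa² − (Σa)²)(nΣb² − (Σb)²)]
Numerator: 12×4830.27 − 239.4×269.5 = -6555.06
Denominator: √[(66633.84 − 57312.36)(79665.72 − 72630.25)] = √[9321.48 × 7035.47] = 8098.2092
r = -6555.06 / 8098.2092 ≈ -0.8094

-0.8094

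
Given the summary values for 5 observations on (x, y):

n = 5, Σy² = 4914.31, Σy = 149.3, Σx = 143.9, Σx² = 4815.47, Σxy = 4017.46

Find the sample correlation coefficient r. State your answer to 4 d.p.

-0.5038

r = (nΣxy − ΣxΣy) / √[(nΣx² − (Σx)²)(nΣy² − (Σy)²)]
Numerator: 5×4017.46 − 143.9×149.3 = -1396.97
Denominator: √[(24077.35 − 20707.21)(24571.55 − 22290.49)] = √[3370.14 × 2281.06] = 2772.6326
r = -1396.97 / 2772.6326 ≈ -0.5038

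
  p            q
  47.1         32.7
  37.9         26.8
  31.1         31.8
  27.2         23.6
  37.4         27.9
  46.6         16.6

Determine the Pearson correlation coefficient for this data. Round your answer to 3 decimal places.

-0.147

n = 6, Σp = 227.3, Σq = 159.4, Σp² = 8932.19, Σq² = 4409.7, Σpq = 6003.81
nΣpq − ΣpΣq = 36022.86 − 36231.62 = -208.76
nΣp² − (Σp)² = 53593.14 − 51665.29 = 1927.85; nΣq² − (Σq)² = 26458.2 − 25408.36 = 1049.84
r = -208.76 / √(1927.85 × 1049.84) = -208.76 / 1422.6504 ≈ -0.147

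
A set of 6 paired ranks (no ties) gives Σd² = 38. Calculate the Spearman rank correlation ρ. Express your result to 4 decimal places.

ρ = 1 − 6Σd² / [n(n²−1)] = 1 − 6×38 / (6×35)
  = 1 − 228/210 = 1 − 1.08571 ≈ -0.0857

-0.0857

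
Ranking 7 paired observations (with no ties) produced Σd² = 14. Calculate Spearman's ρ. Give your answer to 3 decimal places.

0.750

ρ = 1 − 6Σd² / [n(n²−1)] = 1 − 6×14 / (7×48)
  = 1 − 84/336 = 1 − 0.2500 ≈ 0.750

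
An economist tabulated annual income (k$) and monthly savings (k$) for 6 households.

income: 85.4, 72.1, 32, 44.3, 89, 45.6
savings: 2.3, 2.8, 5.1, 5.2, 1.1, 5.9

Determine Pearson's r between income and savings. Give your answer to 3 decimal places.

-0.940

n = 6, Σx = 368.4, Σy = 22.4, Σx² = 25478.42, Σy² = 102.2, Σxy = 1158.8
nΣxy − ΣxΣy = 6952.8 − 8252.16 = -1299.36
nΣx² − (Σx)² = 152870.52 − 135718.56 = 17151.96; nΣy² − (Σy)² = 613.2 − 501.76 = 111.44
r = -1299.36 / √(17151.96 × 111.44) = -1299.36 / 1382.5391 ≈ -0.940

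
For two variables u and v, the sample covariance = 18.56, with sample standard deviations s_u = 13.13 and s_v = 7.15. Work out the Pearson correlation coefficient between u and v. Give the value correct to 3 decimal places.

0.198

r = Cov(u,v) / (s_u · s_v) = 18.56 / (13.13 × 7.15)
  = 18.56 / 93.8795 ≈ 0.198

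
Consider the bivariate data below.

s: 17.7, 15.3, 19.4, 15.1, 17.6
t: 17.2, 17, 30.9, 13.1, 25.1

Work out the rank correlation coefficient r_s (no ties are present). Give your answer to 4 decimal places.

Rank s: 4, 2, 5, 1, 3
Rank t: 3, 2, 5, 1, 4
d = rank(s) − rank(t): 1, 0, 0, 0, -1; Σd² = 2
ρ = 1 − 6Σd² / [n(n²−1)] = 1 − 6×2 / (5×24) = 1 − 12/120 ≈ 0.9000

0.9000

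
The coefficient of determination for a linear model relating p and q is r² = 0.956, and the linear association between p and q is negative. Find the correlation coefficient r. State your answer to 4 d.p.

|r| = √0.956 = 0.9778
The association is negative, so r = −0.9778.

-0.9778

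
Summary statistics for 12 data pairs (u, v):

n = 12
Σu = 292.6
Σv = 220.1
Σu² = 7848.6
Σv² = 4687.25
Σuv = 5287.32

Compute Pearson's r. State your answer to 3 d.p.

-0.117

r = (nΣuv − ΣuΣv) / √[(nΣu² − (Σu)²)(nΣv² − (Σv)²)]
Numerator: 12×5287.32 − 292.6×220.1 = -953.42
Denominator: √[(94183.2 − 85614.76)(56247 − 48444.01)] = √[8568.44 × 7802.99] = 8176.7629
r = -953.42 / 8176.7629 ≈ -0.117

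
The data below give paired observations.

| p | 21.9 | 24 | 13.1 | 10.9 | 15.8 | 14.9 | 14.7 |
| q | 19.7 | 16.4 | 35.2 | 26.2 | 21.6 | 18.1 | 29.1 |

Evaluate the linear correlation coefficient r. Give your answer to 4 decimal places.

n = 7, Σp = 115.3, Σq = 166.3, Σp² = 2033.77, Σq² = 4223.51, Σpq = 2610.47
nΣpq − ΣpΣq = 18273.29 − 19174.39 = -901.1
nΣp² − (Σp)² = 14236.39 − 13294.09 = 942.3; nΣq² − (Σq)² = 29564.57 − 27655.69 = 1908.88
r = -901.1 / √(942.3 × 1908.88) = -901.1 / 1341.1702 ≈ -0.6719

-0.6719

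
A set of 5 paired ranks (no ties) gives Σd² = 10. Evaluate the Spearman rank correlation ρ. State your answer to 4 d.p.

ρ = 1 − 6Σd² / [n(n²−1)] = 1 − 6×10 / (5×24)
  = 1 − 60/120 = 1 − 0.50000 ≈ 0.5000

0.5000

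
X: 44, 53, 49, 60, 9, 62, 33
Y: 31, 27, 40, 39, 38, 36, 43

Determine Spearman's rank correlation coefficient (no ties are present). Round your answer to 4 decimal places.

-0.2857

Rank X: 3, 5, 4, 6, 1, 7, 2
Rank Y: 2, 1, 6, 5, 4, 3, 7
d = rank(X) − rank(Y): 1, 4, -2, 1, -3, 4, -5; Σd² = 72
ρ = 1 − 6Σd² / [n(n²−1)] = 1 − 6×72 / (7×48) = 1 − 432/336 ≈ -0.2857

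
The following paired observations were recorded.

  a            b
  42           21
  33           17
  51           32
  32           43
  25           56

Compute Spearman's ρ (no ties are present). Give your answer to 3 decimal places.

-0.600

Rank a: 4, 3, 5, 2, 1
Rank b: 2, 1, 3, 4, 5
d = rank(a) − rank(b): 2, 2, 2, -2, -4; Σd² = 32
ρ = 1 − 6Σd² / [n(n²−1)] = 1 − 6×32 / (5×24) = 1 − 192/120 ≈ -0.600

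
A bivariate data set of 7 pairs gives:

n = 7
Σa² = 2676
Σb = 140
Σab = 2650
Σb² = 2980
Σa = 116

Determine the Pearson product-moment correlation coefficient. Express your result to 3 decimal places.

0.896

r = (nΣab − ΣaΣb) / √[(nΣa² − (Σa)²)(nΣb² − (Σb)²)]
Numerator: 7×2650 − 116×140 = 2310
Denominator: √[(18732 − 13456)(20860 − 19600)] = √[5276 × 1260] = 2578.3250
r = 2310 / 2578.3250 ≈ 0.896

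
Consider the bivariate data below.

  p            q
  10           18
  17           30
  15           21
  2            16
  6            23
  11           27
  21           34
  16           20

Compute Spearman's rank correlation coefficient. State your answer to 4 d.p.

0.7143

Rank p: 3, 7, 5, 1, 2, 4, 8, 6
Rank q: 2, 7, 4, 1, 5, 6, 8, 3
d = rank(p) − rank(q): 1, 0, 1, 0, -3, -2, 0, 3; Σd² = 24
ρ = 1 − 6Σd² / [n(n²−1)] = 1 − 6×24 / (8×63) = 1 − 144/504 ≈ 0.7143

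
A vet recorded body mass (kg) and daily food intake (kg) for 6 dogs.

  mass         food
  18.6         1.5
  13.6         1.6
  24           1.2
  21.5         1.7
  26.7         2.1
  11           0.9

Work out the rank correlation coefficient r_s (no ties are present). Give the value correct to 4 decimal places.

0.6000

Rank mass: 3, 2, 5, 4, 6, 1
Rank food: 3, 4, 2, 5, 6, 1
d = rank(mass) − rank(food): 0, -2, 3, -1, 0, 0; Σd² = 14
ρ = 1 − 6Σd² / [n(n²−1)] = 1 − 6×14 / (6×35) = 1 − 84/210 ≈ 0.6000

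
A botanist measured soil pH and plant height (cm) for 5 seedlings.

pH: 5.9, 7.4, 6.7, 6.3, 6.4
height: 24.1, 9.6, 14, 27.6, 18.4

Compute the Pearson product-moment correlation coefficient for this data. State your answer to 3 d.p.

n = 5, Σx = 32.7, Σy = 93.7, Σx² = 215.11, Σy² = 1969.29, Σxy = 598.67
nΣxy − ΣxΣy = 2993.35 − 3063.99 = -70.64
nΣx² − (Σx)² = 1075.55 − 1069.29 = 6.26; nΣy² − (Σy)² = 9846.45 − 8779.69 = 1066.76
r = -70.64 / √(6.26 × 1066.76) = -70.64 / 81.7185 ≈ -0.864

-0.864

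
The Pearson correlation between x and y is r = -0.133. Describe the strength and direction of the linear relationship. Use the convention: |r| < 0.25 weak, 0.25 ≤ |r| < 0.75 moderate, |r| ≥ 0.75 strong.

r = -0.133 < 0 so the relationship is negative.
|r| = 0.133, which falls in the weak range.

weak negative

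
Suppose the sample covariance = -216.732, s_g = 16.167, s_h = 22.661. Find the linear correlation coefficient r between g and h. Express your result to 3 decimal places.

-0.592

r = Cov(g,h) / (s_g · s_h) = -216.732 / (16.167 × 22.661)
  = -216.732 / 366.3604 ≈ -0.592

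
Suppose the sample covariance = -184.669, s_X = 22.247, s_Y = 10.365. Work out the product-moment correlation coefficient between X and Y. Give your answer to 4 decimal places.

r = Cov(X,Y) / (s_X · s_Y) = -184.669 / (22.247 × 10.365)
  = -184.669 / 230.5902 ≈ -0.8009

-0.8009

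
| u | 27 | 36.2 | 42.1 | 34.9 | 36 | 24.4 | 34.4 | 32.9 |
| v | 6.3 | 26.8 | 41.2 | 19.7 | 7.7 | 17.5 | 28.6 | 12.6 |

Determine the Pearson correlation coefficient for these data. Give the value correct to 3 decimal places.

0.642

n = 8, Σu = 267.9, Σv = 160.4, Σu² = 9186.99, Σv² = 4185.72, Σuv = 5664.89
nΣuv − ΣuΣv = 45319.12 − 42971.16 = 2347.96
nΣu² − (Σu)² = 73495.92 − 71770.41 = 1725.51; nΣv² − (Σv)² = 33485.76 − 25728.16 = 7757.6
r = 2347.96 / √(1725.51 × 7757.6) = 2347.96 / 3658.6632 ≈ 0.642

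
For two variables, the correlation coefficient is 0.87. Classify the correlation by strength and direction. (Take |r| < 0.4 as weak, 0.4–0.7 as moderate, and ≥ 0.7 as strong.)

strong positive

r = 0.87 > 0 so the relationship is positive.
|r| = 0.87, which falls in the strong range.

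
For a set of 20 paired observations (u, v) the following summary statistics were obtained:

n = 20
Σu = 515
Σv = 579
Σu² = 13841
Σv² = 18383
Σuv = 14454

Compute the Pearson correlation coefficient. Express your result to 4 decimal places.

-0.4696

r = (nΣuv − ΣuΣv) / √[(nΣu² − (Σu)²)(nΣv² − (Σv)²)]
Numerator: 20×14454 − 515×579 = -9105
Denominator: √[(276820 − 265225)(367660 − 335241)] = √[11595 × 32419] = 19388.0970
r = -9105 / 19388.0970 ≈ -0.4696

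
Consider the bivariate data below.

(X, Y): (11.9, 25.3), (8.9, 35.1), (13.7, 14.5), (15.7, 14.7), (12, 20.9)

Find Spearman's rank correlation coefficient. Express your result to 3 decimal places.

Rank X: 2, 1, 4, 5, 3
Rank Y: 4, 5, 1, 2, 3
d = rank(X) − rank(Y): -2, -4, 3, 3, 0; Σd² = 38
ρ = 1 − 6Σd² / [n(n²−1)] = 1 − 6×38 / (5×24) = 1 − 228/120 ≈ -0.900

-0.900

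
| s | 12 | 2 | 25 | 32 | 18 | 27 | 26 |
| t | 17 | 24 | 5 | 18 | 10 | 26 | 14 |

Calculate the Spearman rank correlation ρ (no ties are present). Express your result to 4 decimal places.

0.1429

Rank s: 2, 1, 4, 7, 3, 6, 5
Rank t: 4, 6, 1, 5, 2, 7, 3
d = rank(s) − rank(t): -2, -5, 3, 2, 1, -1, 2; Σd² = 48
ρ = 1 − 6Σd² / [n(n²−1)] = 1 − 6×48 / (7×48) = 1 − 288/336 ≈ 0.1429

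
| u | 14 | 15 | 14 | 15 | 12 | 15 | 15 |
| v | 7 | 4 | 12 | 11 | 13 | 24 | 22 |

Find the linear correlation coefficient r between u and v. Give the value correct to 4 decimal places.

n = 7, Σu = 100, Σv = 93, Σu² = 1436, Σv² = 1559, Σuv = 1337
nΣuv − ΣuΣv = 9359 − 9300 = 59
nΣu² − (Σu)² = 10052 − 10000 = 52; nΣv² − (Σv)² = 10913 − 8649 = 2264
r = 59 / √(52 × 2264) = 59 / 343.1151 ≈ 0.1720

0.1720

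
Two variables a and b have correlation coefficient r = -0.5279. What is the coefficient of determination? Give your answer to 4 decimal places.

0.2787

r² = (-0.5279)² = 0.2787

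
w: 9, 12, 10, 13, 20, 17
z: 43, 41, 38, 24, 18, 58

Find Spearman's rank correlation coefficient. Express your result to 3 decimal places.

Rank w: 1, 3, 2, 4, 6, 5
Rank z: 5, 4, 3, 2, 1, 6
d = rank(w) − rank(z): -4, -1, -1, 2, 5, -1; Σd² = 48
ρ = 1 − 6Σd² / [n(n²−1)] = 1 − 6×48 / (6×35) = 1 − 288/210 ≈ -0.371

-0.371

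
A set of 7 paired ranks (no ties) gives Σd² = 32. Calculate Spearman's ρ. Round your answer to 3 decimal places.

ρ = 1 − 6Σd² / [n(n²−1)] = 1 − 6×32 / (7×48)
  = 1 − 192/336 = 1 − 0.5714 ≈ 0.429

0.429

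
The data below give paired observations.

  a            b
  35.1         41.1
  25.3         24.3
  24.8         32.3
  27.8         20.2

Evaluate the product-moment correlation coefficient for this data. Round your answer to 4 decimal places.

n = 4, Σa = 113, Σb = 117.9, Σa² = 3259.98, Σb² = 3731.03, Σab = 3420
nΣab − ΣaΣb = 13680 − 13322.7 = 357.3
nΣa² − (Σa)² = 13039.92 − 12769 = 270.92; nΣb² − (Σb)² = 14924.12 − 13900.41 = 1023.71
r = 357.3 / √(270.92 × 1023.71) = 357.3 / 526.6341 ≈ 0.6785

0.6785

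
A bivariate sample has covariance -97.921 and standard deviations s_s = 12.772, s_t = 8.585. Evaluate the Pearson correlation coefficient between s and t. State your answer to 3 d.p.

-0.893

r = Cov(s,t) / (s_s · s_t) = -97.921 / (12.772 × 8.585)
  = -97.921 / 109.6476 ≈ -0.893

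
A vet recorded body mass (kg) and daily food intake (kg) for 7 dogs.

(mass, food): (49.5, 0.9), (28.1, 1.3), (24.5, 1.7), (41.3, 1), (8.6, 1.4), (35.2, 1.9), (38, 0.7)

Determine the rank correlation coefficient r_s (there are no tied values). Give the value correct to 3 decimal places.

Rank mass: 7, 3, 2, 6, 1, 4, 5
Rank food: 2, 4, 6, 3, 5, 7, 1
d = rank(mass) − rank(food): 5, -1, -4, 3, -4, -3, 4; Σd² = 92
ρ = 1 − 6Σd² / [n(n²−1)] = 1 − 6×92 / (7×48) = 1 − 552/336 ≈ -0.643

-0.643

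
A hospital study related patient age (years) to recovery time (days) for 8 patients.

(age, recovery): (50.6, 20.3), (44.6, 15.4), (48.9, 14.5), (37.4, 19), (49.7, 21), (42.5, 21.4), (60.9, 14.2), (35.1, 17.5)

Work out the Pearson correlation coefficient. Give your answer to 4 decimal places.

n = 8, Σx = 369.7, Σy = 143.3, Σx² = 17556.65, Σy² = 2627.35, Σxy = 6565.9
nΣxy − ΣxΣy = 52527.2 − 52978.01 = -450.81
nΣx² − (Σx)² = 140453.2 − 136678.09 = 3775.11; nΣy² − (Σy)² = 21018.8 − 20534.89 = 483.91
r = -450.81 / √(3775.11 × 483.91) = -450.81 / 1351.5966 ≈ -0.3335

-0.3335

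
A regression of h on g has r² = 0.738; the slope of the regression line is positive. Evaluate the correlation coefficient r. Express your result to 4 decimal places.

|r| = √0.738 = 0.8591
The association is positive, so r = 0.8591.

0.8591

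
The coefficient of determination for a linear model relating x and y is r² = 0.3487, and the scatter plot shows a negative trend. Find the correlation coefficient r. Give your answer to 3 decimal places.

|r| = √0.3487 = 0.591
The association is negative, so r = −0.591.

-0.591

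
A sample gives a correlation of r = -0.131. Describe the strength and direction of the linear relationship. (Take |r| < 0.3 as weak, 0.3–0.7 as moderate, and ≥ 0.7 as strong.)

r = -0.131 < 0 so the relationship is negative.
|r| = 0.131, which falls in the weak range.

weak negative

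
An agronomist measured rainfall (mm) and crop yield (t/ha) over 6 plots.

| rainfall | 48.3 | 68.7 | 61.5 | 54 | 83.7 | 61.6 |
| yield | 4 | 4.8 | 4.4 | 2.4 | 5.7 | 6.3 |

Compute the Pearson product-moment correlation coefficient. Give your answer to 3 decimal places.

0.597

n = 6, Σx = 377.8, Σy = 27.6, Σx² = 24551.08, Σy² = 136.34, Σxy = 1788.33
nΣxy − ΣxΣy = 10729.98 − 10427.28 = 302.7
nΣx² − (Σx)² = 147306.48 − 142732.84 = 4573.64; nΣy² − (Σy)² = 818.04 − 761.76 = 56.28
r = 302.7 / √(4573.64 × 56.28) = 302.7 / 507.3504 ≈ 0.597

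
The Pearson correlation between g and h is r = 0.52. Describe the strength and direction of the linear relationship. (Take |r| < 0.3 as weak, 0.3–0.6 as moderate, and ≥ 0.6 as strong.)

r = 0.52 > 0 so the relationship is positive.
|r| = 0.52, which falls in the moderate range.

moderate positive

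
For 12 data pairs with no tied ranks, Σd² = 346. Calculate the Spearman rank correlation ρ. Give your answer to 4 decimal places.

-0.2098

ρ = 1 − 6Σd² / [n(n²−1)] = 1 − 6×346 / (12×143)
  = 1 − 2076/1716 = 1 − 1.20979 ≈ -0.2098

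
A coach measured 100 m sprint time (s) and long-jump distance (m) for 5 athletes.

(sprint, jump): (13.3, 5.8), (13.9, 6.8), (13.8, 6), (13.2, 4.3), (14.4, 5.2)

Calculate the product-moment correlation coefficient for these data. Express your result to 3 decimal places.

n = 5, Σx = 68.6, Σy = 28.1, Σx² = 942.14, Σy² = 161.41, Σxy = 386.1
nΣxy − ΣxΣy = 1930.5 − 1927.66 = 2.84
nΣx² − (Σx)² = 4710.7 − 4705.96 = 4.74; nΣy² − (Σy)² = 807.05 − 789.61 = 17.44
r = 2.84 / √(4.74 × 17.44) = 2.84 / 9.0921 ≈ 0.312

0.312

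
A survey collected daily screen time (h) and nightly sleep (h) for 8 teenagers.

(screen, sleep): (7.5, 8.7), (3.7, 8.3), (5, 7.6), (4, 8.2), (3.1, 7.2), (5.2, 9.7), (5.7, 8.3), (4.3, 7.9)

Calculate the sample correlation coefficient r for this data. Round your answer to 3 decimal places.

0.504

n = 8, Σx = 38.5, Σy = 65.9, Σx² = 198.57, Σy² = 546.81, Σxy = 320.8
nΣxy − ΣxΣy = 2566.4 − 2537.15 = 29.25
nΣx² − (Σx)² = 1588.56 − 1482.25 = 106.31; nΣy² − (Σy)² = 4374.48 − 4342.81 = 31.67
r = 29.25 / √(106.31 × 31.67) = 29.25 / 58.0245 ≈ 0.504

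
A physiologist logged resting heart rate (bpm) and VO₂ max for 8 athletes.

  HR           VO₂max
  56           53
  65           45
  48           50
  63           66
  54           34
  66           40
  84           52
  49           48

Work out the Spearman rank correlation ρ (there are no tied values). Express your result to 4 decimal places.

0.0476

Rank HR: 4, 6, 1, 5, 3, 7, 8, 2
Rank VO₂max: 7, 3, 5, 8, 1, 2, 6, 4
d = rank(HR) − rank(VO₂max): -3, 3, -4, -3, 2, 5, 2, -2; Σd² = 80
ρ = 1 − 6Σd² / [n(n²−1)] = 1 − 6×80 / (8×63) = 1 − 480/504 ≈ 0.0476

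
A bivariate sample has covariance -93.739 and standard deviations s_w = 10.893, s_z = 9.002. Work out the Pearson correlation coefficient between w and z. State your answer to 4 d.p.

-0.9559

r = Cov(w,z) / (s_w · s_z) = -93.739 / (10.893 × 9.002)
  = -93.739 / 98.0588 ≈ -0.9559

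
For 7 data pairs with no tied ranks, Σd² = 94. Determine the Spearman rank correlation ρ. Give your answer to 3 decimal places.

-0.679

ρ = 1 − 6Σd² / [n(n²−1)] = 1 − 6×94 / (7×48)
  = 1 − 564/336 = 1 − 1.6786 ≈ -0.679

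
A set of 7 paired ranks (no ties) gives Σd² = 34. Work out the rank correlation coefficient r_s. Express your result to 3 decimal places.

0.393

ρ = 1 − 6Σd² / [n(n²−1)] = 1 − 6×34 / (7×48)
  = 1 − 204/336 = 1 − 0.6071 ≈ 0.393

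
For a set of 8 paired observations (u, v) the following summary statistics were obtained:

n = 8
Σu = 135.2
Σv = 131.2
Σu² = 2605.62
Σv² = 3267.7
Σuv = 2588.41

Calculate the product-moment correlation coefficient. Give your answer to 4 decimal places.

0.6203

r = (nΣuv − ΣuΣv) / √[(nΣu² − (Σu)²)(nΣv² − (Σv)²)]
Numerator: 8×2588.41 − 135.2×131.2 = 2969.04
Denominator: √[(20844.96 − 18279.04)(26141.6 − 17213.44)] = √[2565.92 × 8928.16] = 4786.3289
r = 2969.04 / 4786.3289 ≈ 0.6203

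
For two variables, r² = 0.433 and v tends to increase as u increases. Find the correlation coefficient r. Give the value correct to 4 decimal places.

0.6580

|r| = √0.433 = 0.6580
The association is positive, so r = 0.6580.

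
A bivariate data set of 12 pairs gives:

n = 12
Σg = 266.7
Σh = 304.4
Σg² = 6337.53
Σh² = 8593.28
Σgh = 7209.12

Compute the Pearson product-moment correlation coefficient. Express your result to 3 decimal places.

r = (nΣgh − ΣgΣh) / √[(nΣg² − (Σg)²)(nΣh² − (Σh)²)]
Numerator: 12×7209.12 − 266.7×304.4 = 5325.96
Denominator: √[(76050.36 − 71128.89)(103119.36 − 92659.36)] = √[4921.47 × 10460] = 7174.8572
r = 5325.96 / 7174.8572 ≈ 0.742

0.742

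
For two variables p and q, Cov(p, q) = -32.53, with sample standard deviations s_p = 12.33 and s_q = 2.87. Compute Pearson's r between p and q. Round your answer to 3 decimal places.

r = Cov(p,q) / (s_p · s_q) = -32.53 / (12.33 × 2.87)
  = -32.53 / 35.3871 ≈ -0.919

-0.919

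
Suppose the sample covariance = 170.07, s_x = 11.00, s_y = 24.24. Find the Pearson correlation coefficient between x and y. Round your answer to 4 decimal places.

0.6378

r = Cov(x,y) / (s_x · s_y) = 170.07 / (11.00 × 24.24)
  = 170.07 / 266.6400 ≈ 0.6378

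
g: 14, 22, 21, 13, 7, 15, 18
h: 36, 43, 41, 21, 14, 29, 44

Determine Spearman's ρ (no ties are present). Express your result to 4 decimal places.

0.8571

Rank g: 3, 7, 6, 2, 1, 4, 5
Rank h: 4, 6, 5, 2, 1, 3, 7
d = rank(g) − rank(h): -1, 1, 1, 0, 0, 1, -2; Σd² = 8
ρ = 1 − 6Σd² / [n(n²−1)] = 1 − 6×8 / (7×48) = 1 − 48/336 ≈ 0.8571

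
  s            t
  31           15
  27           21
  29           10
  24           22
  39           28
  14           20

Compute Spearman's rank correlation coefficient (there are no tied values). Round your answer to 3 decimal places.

Rank s: 5, 3, 4, 2, 6, 1
Rank t: 2, 4, 1, 5, 6, 3
d = rank(s) − rank(t): 3, -1, 3, -3, 0, -2; Σd² = 32
ρ = 1 − 6Σd² / [n(n²−1)] = 1 − 6×32 / (6×35) = 1 − 192/210 ≈ 0.086

0.086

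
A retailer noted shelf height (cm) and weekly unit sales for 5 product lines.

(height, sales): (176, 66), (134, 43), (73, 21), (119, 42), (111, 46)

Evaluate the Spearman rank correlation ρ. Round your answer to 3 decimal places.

Rank height: 5, 4, 1, 3, 2
Rank sales: 5, 3, 1, 2, 4
d = rank(height) − rank(sales): 0, 1, 0, 1, -2; Σd² = 6
ρ = 1 − 6Σd² / [n(n²−1)] = 1 − 6×6 / (5×24) = 1 − 36/120 ≈ 0.700

0.700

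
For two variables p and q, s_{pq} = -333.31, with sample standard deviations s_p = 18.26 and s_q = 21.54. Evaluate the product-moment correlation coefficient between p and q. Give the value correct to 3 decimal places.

r = Cov(p,q) / (s_p · s_q) = -333.31 / (18.26 × 21.54)
  = -333.31 / 393.3204 ≈ -0.847

-0.847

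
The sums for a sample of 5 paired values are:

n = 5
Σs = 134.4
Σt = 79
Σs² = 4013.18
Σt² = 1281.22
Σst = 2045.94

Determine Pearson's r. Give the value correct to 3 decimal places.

r = (nΣst − ΣsΣt) / √[(nΣs² − (Σs)²)(nΣt² − (Σt)²)]
Numerator: 5×2045.94 − 134.4×79 = -387.9
Denominator: √[(20065.9 − 18063.36)(6406.1 − 6241)] = √[2002.54 × 165.1] = 574.9951
r = -387.9 / 574.9951 ≈ -0.675

-0.675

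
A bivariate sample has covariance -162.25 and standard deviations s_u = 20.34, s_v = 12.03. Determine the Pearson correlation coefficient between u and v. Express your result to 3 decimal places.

-0.663

r = Cov(u,v) / (s_u · s_v) = -162.25 / (20.34 × 12.03)
  = -162.25 / 244.6902 ≈ -0.663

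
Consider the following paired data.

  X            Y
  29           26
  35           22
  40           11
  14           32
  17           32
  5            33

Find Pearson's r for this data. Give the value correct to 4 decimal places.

-0.9046

n = 6, ΣX = 140, ΣY = 156, ΣX² = 4176, ΣY² = 4418, ΣXY = 3121
nΣXY − ΣXΣY = 18726 − 21840 = -3114
nΣX² − (ΣX)² = 25056 − 19600 = 5456; nΣY² − (ΣY)² = 26508 − 24336 = 2172
r = -3114 / √(5456 × 2172) = -3114 / 3442.4456 ≈ -0.9046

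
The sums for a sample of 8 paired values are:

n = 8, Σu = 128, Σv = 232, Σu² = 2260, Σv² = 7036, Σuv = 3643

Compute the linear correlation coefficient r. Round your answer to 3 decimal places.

-0.270

r = (nΣuv − ΣuΣv) / √[(nΣu² − (Σu)²)(nΣv² − (Σv)²)]
Numerator: 8×3643 − 128×232 = -552
Denominator: √[(18080 − 16384)(56288 − 53824)] = √[1696 × 2464] = 2044.2466
r = -552 / 2044.2466 ≈ -0.270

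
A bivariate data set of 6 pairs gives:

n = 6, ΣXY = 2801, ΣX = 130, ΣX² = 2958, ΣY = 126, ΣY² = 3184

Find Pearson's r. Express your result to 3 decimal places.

0.257

r = (nΣXY − ΣXΣY) / √[(nΣX² − (ΣX)²)(nΣY² − (ΣY)²)]
Numerator: 6×2801 − 130×126 = 426
Denominator: √[(17748 − 16900)(19104 − 15876)] = √[848 × 3228] = 1654.4921
r = 426 / 1654.4921 ≈ 0.257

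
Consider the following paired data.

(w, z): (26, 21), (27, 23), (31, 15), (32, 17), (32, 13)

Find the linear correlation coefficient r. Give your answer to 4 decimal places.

n = 5, Σw = 148, Σz = 89, Σw² = 4414, Σz² = 1653, Σwz = 2592
nΣwz − ΣwΣz = 12960 − 13172 = -212
nΣw² − (Σw)² = 22070 − 21904 = 166; nΣz² − (Σz)² = 8265 − 7921 = 344
r = -212 / √(166 × 344) = -212 / 238.9644 ≈ -0.8872

-0.8872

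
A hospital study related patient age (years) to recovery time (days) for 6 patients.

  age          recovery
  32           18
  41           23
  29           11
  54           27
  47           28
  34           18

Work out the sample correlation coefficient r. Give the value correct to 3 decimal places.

n = 6, Σx = 237, Σy = 125, Σx² = 9827, Σy² = 2811, Σxy = 5224
nΣxy − ΣxΣy = 31344 − 29625 = 1719
nΣx² − (Σx)² = 58962 − 56169 = 2793; nΣy² − (Σy)² = 16866 − 15625 = 1241
r = 1719 / √(2793 × 1241) = 1719 / 1861.7500 ≈ 0.923

0.923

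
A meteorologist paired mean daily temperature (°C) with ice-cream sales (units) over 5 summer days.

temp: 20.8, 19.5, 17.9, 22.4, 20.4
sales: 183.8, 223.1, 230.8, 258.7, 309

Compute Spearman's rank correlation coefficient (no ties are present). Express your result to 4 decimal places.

0.1000

Rank temp: 4, 2, 1, 5, 3
Rank sales: 1, 2, 3, 4, 5
d = rank(temp) − rank(sales): 3, 0, -2, 1, -2; Σd² = 18
ρ = 1 − 6Σd² / [n(n²−1)] = 1 − 6×18 / (5×24) = 1 − 108/120 ≈ 0.1000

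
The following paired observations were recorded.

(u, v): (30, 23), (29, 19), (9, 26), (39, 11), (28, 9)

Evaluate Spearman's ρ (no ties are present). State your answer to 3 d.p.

Rank u: 4, 3, 1, 5, 2
Rank v: 4, 3, 5, 2, 1
d = rank(u) − rank(v): 0, 0, -4, 3, 1; Σd² = 26
ρ = 1 − 6Σd² / [n(n²−1)] = 1 − 6×26 / (5×24) = 1 − 156/120 ≈ -0.300

-0.300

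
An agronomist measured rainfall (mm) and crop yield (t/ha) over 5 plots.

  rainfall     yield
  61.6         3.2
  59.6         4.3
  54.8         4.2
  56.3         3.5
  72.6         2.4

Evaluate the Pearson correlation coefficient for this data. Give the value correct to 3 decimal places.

-0.840

n = 5, Σx = 304.9, Σy = 17.6, Σx² = 18790.21, Σy² = 64.38, Σxy = 1054.85
nΣxy − ΣxΣy = 5274.25 − 5366.24 = -91.99
nΣx² − (Σx)² = 93951.05 − 92964.01 = 987.04; nΣy² − (Σy)² = 321.9 − 309.76 = 12.14
r = -91.99 / √(987.04 × 12.14) = -91.99 / 109.4654 ≈ -0.840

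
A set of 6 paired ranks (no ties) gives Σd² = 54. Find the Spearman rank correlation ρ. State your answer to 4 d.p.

-0.5429

ρ = 1 − 6Σd² / [n(n²−1)] = 1 − 6×54 / (6×35)
  = 1 − 324/210 = 1 − 1.54286 ≈ -0.5429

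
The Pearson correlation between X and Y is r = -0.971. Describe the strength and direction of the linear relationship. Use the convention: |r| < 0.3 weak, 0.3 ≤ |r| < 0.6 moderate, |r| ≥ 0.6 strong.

r = -0.971 < 0 so the relationship is negative.
|r| = 0.971, which falls in the strong range.

strong negative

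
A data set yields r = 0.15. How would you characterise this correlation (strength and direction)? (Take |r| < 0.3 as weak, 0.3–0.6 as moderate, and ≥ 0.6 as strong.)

weak positive

r = 0.15 > 0 so the relationship is positive.
|r| = 0.15, which falls in the weak range.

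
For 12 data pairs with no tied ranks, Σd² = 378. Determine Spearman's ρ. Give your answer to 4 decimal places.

ρ = 1 − 6Σd² / [n(n²−1)] = 1 − 6×378 / (12×143)
  = 1 − 2268/1716 = 1 − 1.32168 ≈ -0.3217

-0.3217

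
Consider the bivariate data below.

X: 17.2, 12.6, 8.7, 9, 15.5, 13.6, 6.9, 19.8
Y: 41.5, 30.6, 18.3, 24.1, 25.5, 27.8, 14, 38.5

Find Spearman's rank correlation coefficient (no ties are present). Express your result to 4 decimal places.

0.8810

Rank X: 7, 4, 2, 3, 6, 5, 1, 8
Rank Y: 8, 6, 2, 3, 4, 5, 1, 7
d = rank(X) − rank(Y): -1, -2, 0, 0, 2, 0, 0, 1; Σd² = 10
ρ = 1 − 6Σd² / [n(n²−1)] = 1 − 6×10 / (8×63) = 1 − 60/504 ≈ 0.8810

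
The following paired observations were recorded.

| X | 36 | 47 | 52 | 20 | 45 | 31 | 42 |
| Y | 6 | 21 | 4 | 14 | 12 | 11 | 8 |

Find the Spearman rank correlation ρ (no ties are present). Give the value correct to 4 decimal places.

-0.2143

Rank X: 3, 6, 7, 1, 5, 2, 4
Rank Y: 2, 7, 1, 6, 5, 4, 3
d = rank(X) − rank(Y): 1, -1, 6, -5, 0, -2, 1; Σd² = 68
ρ = 1 − 6Σd² / [n(n²−1)] = 1 − 6×68 / (7×48) = 1 − 408/336 ≈ -0.2143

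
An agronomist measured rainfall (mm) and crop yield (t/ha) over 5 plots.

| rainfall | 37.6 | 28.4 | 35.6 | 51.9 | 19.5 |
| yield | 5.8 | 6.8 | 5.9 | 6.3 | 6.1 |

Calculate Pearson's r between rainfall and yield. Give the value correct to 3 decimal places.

-0.104

n = 5, Σx = 173, Σy = 30.9, Σx² = 6561.54, Σy² = 191.59, Σxy = 1067.16
nΣxy − ΣxΣy = 5335.8 − 5345.7 = -9.9
nΣx² − (Σx)² = 32807.7 − 29929 = 2878.7; nΣy² − (Σy)² = 957.95 − 954.81 = 3.14
r = -9.9 / √(2878.7 × 3.14) = -9.9 / 95.0743 ≈ -0.104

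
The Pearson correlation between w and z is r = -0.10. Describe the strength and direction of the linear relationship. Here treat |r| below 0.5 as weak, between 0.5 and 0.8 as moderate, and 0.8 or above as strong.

weak negative

r = -0.10 < 0 so the relationship is negative.
|r| = 0.10, which falls in the weak range.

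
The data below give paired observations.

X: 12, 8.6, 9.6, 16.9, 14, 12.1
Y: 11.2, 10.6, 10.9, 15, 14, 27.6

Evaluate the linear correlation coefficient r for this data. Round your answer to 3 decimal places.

0.248

n = 6, ΣX = 73.2, ΣY = 89.3, ΣX² = 938.14, ΣY² = 1539.37, ΣXY = 1113.66
nΣXY − ΣXΣY = 6681.96 − 6536.76 = 145.2
nΣX² − (ΣX)² = 5628.84 − 5358.24 = 270.6; nΣY² − (ΣY)² = 9236.22 − 7974.49 = 1261.73
r = 145.2 / √(270.6 × 1261.73) = 145.2 / 584.3151 ≈ 0.248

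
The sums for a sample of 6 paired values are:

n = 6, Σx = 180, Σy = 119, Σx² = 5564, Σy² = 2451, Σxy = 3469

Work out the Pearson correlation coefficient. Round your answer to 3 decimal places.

r = (nΣxy − ΣxΣy) / √[(nΣx² − (Σx)²)(nΣy² − (Σy)²)]
Numerator: 6×3469 − 180×119 = -606
Denominator: √[(33384 − 32400)(14706 − 14161)] = √[984 × 545] = 732.3114
r = -606 / 732.3114 ≈ -0.828

-0.828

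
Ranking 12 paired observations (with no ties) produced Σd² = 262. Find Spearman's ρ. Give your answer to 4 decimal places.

ρ = 1 − 6Σd² / [n(n²−1)] = 1 − 6×262 / (12×143)
  = 1 − 1572/1716 = 1 − 0.91608 ≈ 0.0839

0.0839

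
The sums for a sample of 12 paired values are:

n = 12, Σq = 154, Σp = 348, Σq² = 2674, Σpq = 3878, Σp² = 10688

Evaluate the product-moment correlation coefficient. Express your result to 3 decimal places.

-0.912

r = (nΣpq − ΣpΣq) / √[(nΣp² − (Σp)²)(nΣq² − (Σq)²)]
Numerator: 12×3878 − 348×154 = -7056
Denominator: √[(128256 − 121104)(32088 − 23716)] = √[7152 × 8372] = 7737.9935
r = -7056 / 7737.9935 ≈ -0.912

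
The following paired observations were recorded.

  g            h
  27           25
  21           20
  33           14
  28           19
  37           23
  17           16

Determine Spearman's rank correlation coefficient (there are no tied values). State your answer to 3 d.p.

0.086

Rank g: 3, 2, 5, 4, 6, 1
Rank h: 6, 4, 1, 3, 5, 2
d = rank(g) − rank(h): -3, -2, 4, 1, 1, -1; Σd² = 32
ρ = 1 − 6Σd² / [n(n²−1)] = 1 − 6×32 / (6×35) = 1 − 192/210 ≈ 0.086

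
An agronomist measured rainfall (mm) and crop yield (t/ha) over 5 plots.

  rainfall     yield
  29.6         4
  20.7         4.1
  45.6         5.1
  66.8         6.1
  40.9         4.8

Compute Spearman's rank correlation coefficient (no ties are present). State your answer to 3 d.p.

Rank rainfall: 2, 1, 4, 5, 3
Rank yield: 1, 2, 4, 5, 3
d = rank(rainfall) − rank(yield): 1, -1, 0, 0, 0; Σd² = 2
ρ = 1 − 6Σd² / [n(n²−1)] = 1 − 6×2 / (5×24) = 1 − 12/120 ≈ 0.900

0.900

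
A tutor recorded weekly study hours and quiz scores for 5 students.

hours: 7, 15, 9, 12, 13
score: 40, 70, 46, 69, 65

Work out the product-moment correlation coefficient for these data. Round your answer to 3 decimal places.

0.946

n = 5, Σx = 56, Σy = 290, Σx² = 668, Σy² = 17602, Σxy = 3417
nΣxy − ΣxΣy = 17085 − 16240 = 845
nΣx² − (Σx)² = 3340 − 3136 = 204; nΣy² − (Σy)² = 88010 − 84100 = 3910
r = 845 / √(204 × 3910) = 845 / 893.1069 ≈ 0.946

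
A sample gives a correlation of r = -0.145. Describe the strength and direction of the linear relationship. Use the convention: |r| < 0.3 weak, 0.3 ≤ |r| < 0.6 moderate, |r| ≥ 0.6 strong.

weak negative

r = -0.145 < 0 so the relationship is negative.
|r| = 0.145, which falls in the weak range.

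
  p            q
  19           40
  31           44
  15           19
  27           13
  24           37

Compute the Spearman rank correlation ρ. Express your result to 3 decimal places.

Rank p: 2, 5, 1, 4, 3
Rank q: 4, 5, 2, 1, 3
d = rank(p) − rank(q): -2, 0, -1, 3, 0; Σd² = 14
ρ = 1 − 6Σd² / [n(n²−1)] = 1 − 6×14 / (5×24) = 1 − 84/120 ≈ 0.300

0.300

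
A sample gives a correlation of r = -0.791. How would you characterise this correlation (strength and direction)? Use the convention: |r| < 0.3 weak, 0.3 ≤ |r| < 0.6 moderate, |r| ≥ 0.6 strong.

strong negative

r = -0.791 < 0 so the relationship is negative.
|r| = 0.791, which falls in the strong range.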